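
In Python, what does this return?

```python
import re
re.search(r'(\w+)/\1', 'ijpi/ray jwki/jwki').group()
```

`\1` has to match the exact text group 1 already captured.
`re.search` tries every starting position until one works.
The match spans [9:18] → 'jwki/jwki'.
Captured: group 1 = 'jwki'.

'jwki/jwki'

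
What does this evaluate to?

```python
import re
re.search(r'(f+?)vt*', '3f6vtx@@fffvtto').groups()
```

Pattern: one or more of a literal 'f' (lazy) (captured); then a literal 'v', then zero or more of a literal 't'.
`search` walks the string left to right and returns the first match it finds.
The match spans [8:14] → 'fffvtt'.
Captured: group 1 = 'fff'.

('fff',)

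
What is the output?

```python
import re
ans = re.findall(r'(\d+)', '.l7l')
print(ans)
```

['7']

The pattern matches one or more of a digit (captured).
One capturing group, so `findall` returns just the captured substring from the one match — 1 in all.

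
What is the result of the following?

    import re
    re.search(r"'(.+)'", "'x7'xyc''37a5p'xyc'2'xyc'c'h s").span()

(0, 27)

`re.search` scans for the first position where the pattern succeeds.
The match spans [0:27] → "'x7'xyc''37a5p'xyc'2'xyc'c'".
Captured: group 1 = "x7'xyc''37a5p'xyc'2'xyc'c".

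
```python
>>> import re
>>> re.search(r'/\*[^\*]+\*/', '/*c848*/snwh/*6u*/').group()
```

'/*c848*/'

The match spans [0:8] → '/*c848*/'.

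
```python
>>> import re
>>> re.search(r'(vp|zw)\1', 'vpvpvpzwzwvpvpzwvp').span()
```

(0, 4)

After group 1 captures some text, `\1` only succeeds where that same text appears again.
The match spans [0:4] → 'vpvp'.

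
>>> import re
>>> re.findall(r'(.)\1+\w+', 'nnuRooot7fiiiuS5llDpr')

The backreference `\1` re-matches whatever the first group consumed, character for character.
Matches: at [0:21] match 'nnuRooot7fiiiuS5llDpr', group 1 = 'n'.
One capturing group, so `findall` returns just the captured substring from the one match — 1 in all.

['n']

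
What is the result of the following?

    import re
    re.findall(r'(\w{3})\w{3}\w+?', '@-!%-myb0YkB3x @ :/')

['myb']

Pattern: exactly 3 of a word character (captured); then exactly 3 of a word character; then one or more of a word character (lazy).
Scanning left to right: at [5:12] match 'myb0YkB', group 1 = 'myb'.
`findall` collects group 1 from the one match (1 total).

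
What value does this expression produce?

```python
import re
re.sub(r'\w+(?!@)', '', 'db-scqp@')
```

'-p@'

The negative lookahead/lookbehind blocks any match where the forbidden context is present.
Each match is replaced by ''.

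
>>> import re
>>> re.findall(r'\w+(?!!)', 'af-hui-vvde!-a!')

A negative assertion filters positions out without eating any characters.
With no groups in the pattern, `findall` gives back each whole match — 3 here.

['af', 'hui', 'vvd']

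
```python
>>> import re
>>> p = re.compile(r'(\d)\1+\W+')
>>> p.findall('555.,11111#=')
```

['5', '1']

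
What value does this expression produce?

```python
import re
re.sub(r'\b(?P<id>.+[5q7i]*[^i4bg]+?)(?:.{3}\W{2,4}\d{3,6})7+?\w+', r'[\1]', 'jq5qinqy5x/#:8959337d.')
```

This matches a word boundary (`\b`, zero-width); then one or more of any character, then zero or more of one of [5q7i], then one or more of any character except [i4bg] (lazy) (captured as 'id'); then exactly 3 of any character, then 2 to 4 of a non-word character, then 3 to 6 of a digit (non-capturing group); then one or more of the literal '7' (lazy), then one or more of a word character.
Matches: at [0:21] → 'jq5qinqy5x/#:8959337d'.
The replacement refers to a captured group, so each match is rewritten using its own captured text.

'[jq5qinqy].'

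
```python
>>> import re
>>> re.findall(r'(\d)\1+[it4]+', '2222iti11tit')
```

['2', '1']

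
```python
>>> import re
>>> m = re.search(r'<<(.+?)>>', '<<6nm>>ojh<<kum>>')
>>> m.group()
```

'<<6nm>>'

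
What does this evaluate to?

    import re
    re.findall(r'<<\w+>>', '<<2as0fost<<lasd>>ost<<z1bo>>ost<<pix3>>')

Matches: at [10:18] → '<<lasd>>'; at [21:29] → '<<z1bo>>'; at [32:40] → '<<pix3>>'.
No capturing groups, so `findall` returns the 3 full match strings.

['<<lasd>>', '<<z1bo>>', '<<pix3>>']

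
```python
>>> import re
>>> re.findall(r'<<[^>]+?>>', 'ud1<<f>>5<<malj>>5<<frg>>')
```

With no groups in the pattern, `findall` gives back each whole match — 3 here.

['<<f>>', '<<malj>>', '<<frg>>']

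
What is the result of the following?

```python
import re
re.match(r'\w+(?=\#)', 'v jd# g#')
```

Lookahead/lookbehind check context without consuming it, so the matched span excludes the asserted characters.
`re.match` only tries the pattern at the start of the string.
Here the pattern fails at index 0, so the call returns None.

None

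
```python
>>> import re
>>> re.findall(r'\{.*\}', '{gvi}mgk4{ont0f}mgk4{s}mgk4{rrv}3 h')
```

With no groups in the pattern, `findall` gives back each whole match — 1 here.

['{gvi}mgk4{ont0f}mgk4{s}mgk4{rrv}']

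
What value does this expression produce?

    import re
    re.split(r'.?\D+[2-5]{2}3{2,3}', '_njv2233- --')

['', '- --']

Pattern: optionally any character, then one or more of a non-digit; then exactly 2 of a character in [2-5], then 2 to 3 of the literal '3'.
`split` removes every match and returns the 2 fragments in between.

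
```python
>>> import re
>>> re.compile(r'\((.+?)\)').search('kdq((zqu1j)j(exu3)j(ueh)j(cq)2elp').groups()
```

('(zqu1j',)

`re.search` tries every starting position until one works.
The match spans [3:11] → '((zqu1j)'.
Captured: group 1 = '(zqu1j'.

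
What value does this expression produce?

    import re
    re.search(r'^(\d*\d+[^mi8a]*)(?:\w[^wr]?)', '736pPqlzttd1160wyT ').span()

(0, 19)

Pattern: anchored at the start of the string; then zero or more of a digit, then one or more of a digit, then zero or more of any character except [mi8a] (captured); then a word character, then optionally any character except [wr] (non-capturing group).
The match spans [0:19] → '736pPqlzttd1160wyT '.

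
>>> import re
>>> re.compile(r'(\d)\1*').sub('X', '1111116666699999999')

'XXX'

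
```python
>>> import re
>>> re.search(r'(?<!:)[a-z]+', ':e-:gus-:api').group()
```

The negative lookaround is zero-width — it rules out positions where the adjacent text would match, without consuming anything.
`re.search` scans for the first position where the pattern succeeds.
The match spans [5:7] → 'us'.

'us'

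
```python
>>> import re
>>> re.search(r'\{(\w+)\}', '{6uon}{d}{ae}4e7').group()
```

The match spans [0:6] → '{6uon}'.

'{6uon}'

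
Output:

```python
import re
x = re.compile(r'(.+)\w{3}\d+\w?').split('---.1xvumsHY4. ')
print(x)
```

['', '---.1xvum', '. ']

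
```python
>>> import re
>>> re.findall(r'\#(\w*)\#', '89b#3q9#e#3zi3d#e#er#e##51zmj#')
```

['3q9', '3zi3d', 'er', '']

With a single group, `findall` returns only what that group captured — 4 items.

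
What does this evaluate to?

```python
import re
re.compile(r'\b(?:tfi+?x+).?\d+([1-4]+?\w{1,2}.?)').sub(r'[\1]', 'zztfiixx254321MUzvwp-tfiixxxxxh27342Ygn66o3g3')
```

Pattern: a word boundary (`\b`, zero-width); then the literal 'tf', then one or more of the literal 'i' (lazy), then one or more of the literal 'x' (non-capturing group); then optionally any character, then one or more of a digit; then one or more of a character in [1-4] (lazy), then 1 to 2 of a word character, then optionally any character (captured).
Matches: at [21:39] → 'tfiixxxxxh27342Ygn'.
The replacement refers to a captured group, so each match is rewritten using its own captured text.

'zztfiixx254321MUzvwp-[2Ygn]66o3g3'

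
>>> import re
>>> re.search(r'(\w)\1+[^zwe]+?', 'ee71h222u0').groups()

`\1` is not a pattern — it's the concrete string captured by group 1, re-applied verbatim.
`search` walks the string left to right and returns the first match it finds.
The match spans [0:3] → 'ee7'.
Captured: group 1 = 'e'.

('e',)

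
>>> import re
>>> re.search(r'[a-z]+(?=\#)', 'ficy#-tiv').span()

(0, 4)

The lookaround is zero-width — it requires the adjacent text to match without consuming it, so the asserted text isn't part of the match.
The match spans [0:4] → 'ficy'.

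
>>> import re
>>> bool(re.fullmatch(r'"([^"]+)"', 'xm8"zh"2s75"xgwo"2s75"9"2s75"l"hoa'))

False

`re.fullmatch` requires the pattern to consume the entire string.
Here there's no way to consume every character, so the call returns None, and `bool(None)` is False.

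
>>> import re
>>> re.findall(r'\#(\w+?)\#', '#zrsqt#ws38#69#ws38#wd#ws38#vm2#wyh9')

['zrsqt', '69', 'wd', 'vm2']

One capturing group, so `findall` returns just the captured substring from each match — 4 in all.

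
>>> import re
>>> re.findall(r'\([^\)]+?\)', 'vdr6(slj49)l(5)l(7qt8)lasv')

Since nothing is captured, `findall` lists the 3 matched substrings directly.

['(slj49)', '(5)', '(7qt8)']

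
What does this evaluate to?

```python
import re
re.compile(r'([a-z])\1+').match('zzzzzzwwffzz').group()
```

'zzzzzz'

`match` is anchored at position 0; if the pattern doesn't fit there, it returns None.
The match spans [0:6] → 'zzzzzz'.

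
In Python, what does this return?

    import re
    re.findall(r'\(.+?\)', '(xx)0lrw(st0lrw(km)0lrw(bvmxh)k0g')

Walking the string: at [0:4] → '(xx)'; at [8:19] → '(st0lrw(km)'; at [23:30] → '(bvmxh)'.
`findall` yields the raw match text (3 of them) because the pattern has no groups.

['(xx)', '(st0lrw(km)', '(bvmxh)']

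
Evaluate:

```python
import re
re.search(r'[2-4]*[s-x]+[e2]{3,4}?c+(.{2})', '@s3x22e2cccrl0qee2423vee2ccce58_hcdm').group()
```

'3x22e2cccrl'

The pattern matches zero or more of a character in [2-4], then one or more of a character in [s-x], then 3 to 4 of one of [e2] (lazy); then one or more of a literal 'c'; then exactly 2 of any character (captured).
Unlike `match`, `search` isn't anchored — it looks for the pattern anywhere in the string.
The match spans [2:13] → '3x22e2cccrl'.
Captured: group 1 = 'rl'.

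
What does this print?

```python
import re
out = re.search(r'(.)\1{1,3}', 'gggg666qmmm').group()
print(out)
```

gggg

`\1` is not a pattern — it's the concrete string captured by group 1, re-applied verbatim.
`re.search` tries every starting position until one works.
The match spans [0:4] → 'gggg'.
Captured: group 1 = 'g'.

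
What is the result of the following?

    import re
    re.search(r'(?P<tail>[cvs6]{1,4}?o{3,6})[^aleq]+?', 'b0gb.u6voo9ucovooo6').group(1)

This matches 1 to 4 of one of [cvs6] (lazy), then 3 to 6 of the literal 'o' (captured as 'tail'); then one or more of any character except [aleq] (lazy).
`re.search` scans for the first position where the pattern succeeds.
The match spans [14:19] → 'vooo6'.
Captured: group 1 = 'vooo'.

'vooo'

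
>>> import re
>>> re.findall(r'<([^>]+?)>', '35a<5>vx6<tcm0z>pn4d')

['5', 'tcm0z']

Walking the string: at [3:6] match '<5>', group 1 = '5'; at [9:16] match '<tcm0z>', group 1 = 'tcm0z'.
`findall` collects group 1 from each match (2 total).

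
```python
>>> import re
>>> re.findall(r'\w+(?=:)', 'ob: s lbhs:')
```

Because the assertion is zero-width, the text it checks is not consumed and won't appear in the result.
Scanning left to right: at [0:2] → 'ob'; at [6:10] → 'lbhs'.
Since nothing is captured, `findall` lists the 2 matched substrings directly.

['ob', 'lbhs']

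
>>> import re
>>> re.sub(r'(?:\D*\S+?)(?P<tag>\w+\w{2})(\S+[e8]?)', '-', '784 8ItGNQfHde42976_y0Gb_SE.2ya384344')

'784-'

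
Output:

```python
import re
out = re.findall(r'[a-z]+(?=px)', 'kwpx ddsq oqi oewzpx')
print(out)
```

Because the assertion is zero-width, the text it checks is not consumed and won't appear in the result.
With no groups in the pattern, `findall` gives back each whole match — 2 here.

['kw', 'oewz']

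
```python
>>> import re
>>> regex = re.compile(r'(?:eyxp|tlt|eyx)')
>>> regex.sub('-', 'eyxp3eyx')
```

'-3-'

Branches in `(...|...)` are attempted left-to-right; the first branch that allows the whole pattern to succeed is taken.
Matches: at [0:4] → 'eyxp'; at [5:8] → 'eyx'.
Every occurrence is swapped for '-'.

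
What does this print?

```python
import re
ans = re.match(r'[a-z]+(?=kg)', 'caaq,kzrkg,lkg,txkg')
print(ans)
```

None

`match` is anchored at position 0; if the pattern doesn't fit there, it returns None.
Here position 0 doesn't satisfy it, so the call returns None.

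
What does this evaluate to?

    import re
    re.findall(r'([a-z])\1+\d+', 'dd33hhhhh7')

['d', 'h']

`\1` has to match the exact text group 1 already captured.
Walking the string: at [0:4] match 'dd33', group 1 = 'd'; at [4:10] match 'hhhhh7', group 1 = 'h'.
With a single group, `findall` returns only what that group captured — 2 items.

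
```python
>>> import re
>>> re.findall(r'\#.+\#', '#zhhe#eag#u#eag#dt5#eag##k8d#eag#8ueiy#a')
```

['#zhhe#eag#u#eag#dt5#eag##k8d#eag#8ueiy#']

Scanning left to right: at [0:39] → '#zhhe#eag#u#eag#dt5#eag##k8d#eag#8ueiy#'.
With no groups in the pattern, `findall` gives back each whole match — 1 here.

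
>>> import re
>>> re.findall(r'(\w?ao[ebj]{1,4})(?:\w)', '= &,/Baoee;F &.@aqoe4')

['Baoe']

Pattern: optionally a word character, then the literal 'ao', then 1 to 4 of one of [ebj] (captured); then a word character (non-capturing group).
Scanning left to right: at [5:10] match 'Baoee', group 1 = 'Baoe'.
Because there's exactly one group, `findall` drops the full match and keeps group 1 from the one hit.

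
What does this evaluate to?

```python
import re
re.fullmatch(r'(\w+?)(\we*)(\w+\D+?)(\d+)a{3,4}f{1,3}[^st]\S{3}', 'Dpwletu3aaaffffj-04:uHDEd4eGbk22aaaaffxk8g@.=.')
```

`re.fullmatch` is like wrapping the pattern in `^…$` (in single-line mode).
Here there's no way to consume every character, so the call returns None.

None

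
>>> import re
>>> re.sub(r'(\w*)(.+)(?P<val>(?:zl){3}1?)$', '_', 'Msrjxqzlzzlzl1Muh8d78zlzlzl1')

Each match is replaced by '_'.

'_'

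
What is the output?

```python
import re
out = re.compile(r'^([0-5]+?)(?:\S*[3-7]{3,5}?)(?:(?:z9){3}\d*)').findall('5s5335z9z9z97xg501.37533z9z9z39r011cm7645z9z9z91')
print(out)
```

['5']

This matches anchored at the start of the string; then one or more of a character in [0-5] (lazy) (captured); then zero or more of a non-whitespace character, then 3 to 5 of a character in [3-7] (lazy) (non-capturing group); then the literal 'z9' repeated 3 times, then zero or more of a digit (non-capturing group).
Walking the string: at [0:48] match '5s5335z9z9z97xg501.37533z9z9z39r011cm7645z9z9z91', group 1 = '5'.
`findall` collects group 1 from the one match (1 total).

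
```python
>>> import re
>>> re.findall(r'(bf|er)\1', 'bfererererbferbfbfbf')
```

After group 1 captures some text, `\1` only succeeds where that same text appears again.
With a single group, `findall` returns only what that group captured — 3 items.

['er', 'er', 'bf']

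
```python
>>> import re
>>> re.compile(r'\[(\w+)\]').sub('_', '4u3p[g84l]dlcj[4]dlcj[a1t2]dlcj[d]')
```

Every occurrence is swapped for '_'.

'4u3p_dlcj_dlcj_dlcj_'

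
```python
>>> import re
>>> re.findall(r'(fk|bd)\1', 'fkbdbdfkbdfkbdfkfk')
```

['bd', 'fk']

A backreference is literal: `\1` must see the identical characters the first group matched.
Matches: at [2:6] match 'bdbd', group 1 = 'bd'; at [14:18] match 'fkfk', group 1 = 'fk'.
Because there's exactly one group, `findall` drops the full match and keeps group 1 from each hit.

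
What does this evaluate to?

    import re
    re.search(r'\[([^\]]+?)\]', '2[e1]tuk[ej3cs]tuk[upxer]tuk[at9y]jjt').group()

`re.search` scans for the first position where the pattern succeeds.
The match spans [1:5] → '[e1]'.
Captured: group 1 = 'e1'.

'[e1]'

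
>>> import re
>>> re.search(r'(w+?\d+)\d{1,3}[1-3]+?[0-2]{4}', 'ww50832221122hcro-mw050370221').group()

'ww50832221122'

Pattern: one or more of a literal 'w' (lazy), then one or more of a digit (captured); then 1 to 3 of a digit, then one or more of a character in [1-3] (lazy), then exactly 4 of a character in [0-2].
Unlike `match`, `search` isn't anchored — it looks for the pattern anywhere in the string.
The match spans [0:13] → 'ww50832221122'.
Captured: group 1 = 'ww50832'.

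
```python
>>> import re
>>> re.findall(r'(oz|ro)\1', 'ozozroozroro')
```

After group 1 captures some text, `\1` only succeeds where that same text appears again.
Scanning left to right: at [0:4] match 'ozoz', group 1 = 'oz'; at [8:12] match 'roro', group 1 = 'ro'.
One capturing group, so `findall` returns just the captured substring from each match — 2 in all.

['oz', 'ro']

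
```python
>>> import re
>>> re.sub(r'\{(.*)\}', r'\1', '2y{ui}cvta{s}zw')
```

`\1` in the replacement pulls in group 1's text for each match.

'2yui}cvta{szw'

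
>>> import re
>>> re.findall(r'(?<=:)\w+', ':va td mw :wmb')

['va', 'wmb']

The positive lookaround only admits positions where the adjacent text matches; those characters stay outside the span.
Walking the string: at [1:3] → 'va'; at [11:14] → 'wmb'.
With no groups in the pattern, `findall` gives back each whole match — 2 here.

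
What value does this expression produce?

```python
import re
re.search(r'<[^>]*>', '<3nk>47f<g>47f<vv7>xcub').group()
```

'<3nk>'

The match spans [0:5] → '<3nk>'.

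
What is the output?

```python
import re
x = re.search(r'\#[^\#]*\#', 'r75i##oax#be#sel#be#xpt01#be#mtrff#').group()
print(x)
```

##

The match spans [4:6] → '##'.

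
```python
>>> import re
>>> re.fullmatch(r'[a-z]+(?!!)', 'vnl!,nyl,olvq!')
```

None

`(?!…)`/`(?<!…)` only lets a position through if the neighbouring text does NOT match; no characters are consumed.
`fullmatch` succeeds only if the pattern covers the string from start to end.
Here the pattern can't cover the whole string, so the call returns None.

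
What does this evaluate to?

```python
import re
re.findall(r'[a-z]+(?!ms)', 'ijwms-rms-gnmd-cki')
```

Because the assertion is negative and zero-width, positions next to the forbidden text are skipped.
`findall` yields the raw match text (4 of them) because the pattern has no groups.

['ijwms', 'rms', 'gnmd', 'cki']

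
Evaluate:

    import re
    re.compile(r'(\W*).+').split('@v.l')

['', '@', '']

The pattern matches zero or more of a non-word character (captured); then one or more of any character.
With a capturing group present, the delimiter's captured portion is kept in the result list.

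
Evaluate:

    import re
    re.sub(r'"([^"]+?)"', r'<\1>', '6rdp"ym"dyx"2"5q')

`\1` in the replacement pulls in group 1's text for each match.

'6rdp<ym>dyx<2>5q'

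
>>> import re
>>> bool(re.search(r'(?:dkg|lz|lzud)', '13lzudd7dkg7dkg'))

`re.search` tries every starting position until one works.
The match spans [2:4] → 'lz'.

True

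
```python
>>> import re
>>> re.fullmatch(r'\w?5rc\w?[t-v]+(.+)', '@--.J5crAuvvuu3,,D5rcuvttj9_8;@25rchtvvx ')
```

This matches optionally a word character, then the literal '5rc', then optionally a word character; then one or more of a character in [t-v]; then one or more of any character (captured).
`re.fullmatch` requires the pattern to consume the entire string.
Here the string isn't matched end-to-end, so the call returns None.

None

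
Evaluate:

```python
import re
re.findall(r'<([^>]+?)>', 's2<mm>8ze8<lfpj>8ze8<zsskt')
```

Walking the string: at [2:6] match '<mm>', group 1 = 'mm'; at [10:16] match '<lfpj>', group 1 = 'lfpj'.
Because there's exactly one group, `findall` drops the full match and keeps group 1 from each hit.

['mm', 'lfpj']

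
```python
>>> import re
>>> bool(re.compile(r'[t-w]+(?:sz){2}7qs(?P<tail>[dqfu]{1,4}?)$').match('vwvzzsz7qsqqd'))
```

False

`match` is anchored at position 0; if the pattern doesn't fit there, it returns None.
Here the string doesn't start with a match, so the call returns None, and `bool(None)` is False.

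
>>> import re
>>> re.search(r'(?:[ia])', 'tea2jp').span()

(2, 3)

Pattern: one of [ia] (non-capturing group).
Unlike `match`, `search` isn't anchored — it looks for the pattern anywhere in the string.
The match spans [2:3] → 'a'.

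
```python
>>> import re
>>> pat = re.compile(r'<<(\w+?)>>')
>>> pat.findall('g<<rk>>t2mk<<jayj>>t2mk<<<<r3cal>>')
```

['rk', 'jayj', 'r3cal']

Because there's exactly one group, `findall` drops the full match and keeps group 1 from each hit.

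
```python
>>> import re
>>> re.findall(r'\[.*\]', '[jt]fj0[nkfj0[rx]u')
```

Walking the string: at [0:17] → '[jt]fj0[nkfj0[rx]'.
`findall` yields the raw match text (1 of them) because the pattern has no groups.

['[jt]fj0[nkfj0[rx]']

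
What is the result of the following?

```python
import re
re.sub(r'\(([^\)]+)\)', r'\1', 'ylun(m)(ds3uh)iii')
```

Matches: at [4:7] → '(m)'; at [7:14] → '(ds3uh)'.
`\1` in the replacement pulls in group 1's text for each match.

'ylunmds3uhiii'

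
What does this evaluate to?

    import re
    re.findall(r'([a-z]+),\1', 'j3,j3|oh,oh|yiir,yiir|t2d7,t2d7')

['oh', 'yiir']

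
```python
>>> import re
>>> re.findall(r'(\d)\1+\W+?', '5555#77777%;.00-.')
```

`\1` has to match the exact text group 1 already captured.
Matches: at [0:5] match '5555#', group 1 = '5'; at [5:11] match '77777%', group 1 = '7'; at [13:16] match '00-', group 1 = '0'.
One capturing group, so `findall` returns just the captured substring from each match — 3 in all.

['5', '7', '0']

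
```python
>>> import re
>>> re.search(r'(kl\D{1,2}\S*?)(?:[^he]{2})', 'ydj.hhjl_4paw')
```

Pattern: the literal 'kl', then 1 to 2 of a non-digit, then zero or more of a non-whitespace character (lazy) (captured); then exactly 2 of any character except [he] (non-capturing group).
`re.search` scans for the first position where the pattern succeeds.
Here nothing in the string fits, so the call returns None.

None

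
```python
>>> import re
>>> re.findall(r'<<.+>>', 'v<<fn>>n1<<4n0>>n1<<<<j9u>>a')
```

Walking the string: at [1:27] → '<<fn>>n1<<4n0>>n1<<<<j9u>>'.
With no groups in the pattern, `findall` gives back each whole match — 1 here.

['<<fn>>n1<<4n0>>n1<<<<j9u>>']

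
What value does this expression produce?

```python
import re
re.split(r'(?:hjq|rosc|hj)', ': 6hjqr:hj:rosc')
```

The regex engine tests alternatives in the order written; an earlier branch that matches wins even if a later one would match more.
Each match becomes a cut point; 4 segments remain.

[': 6', 'r:', ':', '']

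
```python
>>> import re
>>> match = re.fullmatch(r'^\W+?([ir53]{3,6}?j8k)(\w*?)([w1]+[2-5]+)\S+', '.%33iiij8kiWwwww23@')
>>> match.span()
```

`re.fullmatch` is like wrapping the pattern in `^…$` (in single-line mode).
The match spans [0:19] → '.%33iiij8kiWwwww23@'.

(0, 19)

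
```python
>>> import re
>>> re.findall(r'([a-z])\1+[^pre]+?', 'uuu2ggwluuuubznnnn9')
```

The backreference `\1` re-matches whatever the first group consumed, character for character.
Because there's exactly one group, `findall` drops the full match and keeps group 1 from each hit.

['u', 'g', 'u', 'n']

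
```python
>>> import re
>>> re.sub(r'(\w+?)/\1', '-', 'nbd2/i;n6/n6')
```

'nbd2/i;-'

After group 1 captures some text, `\1` only succeeds where that same text appears again.
Each match is replaced by '-'.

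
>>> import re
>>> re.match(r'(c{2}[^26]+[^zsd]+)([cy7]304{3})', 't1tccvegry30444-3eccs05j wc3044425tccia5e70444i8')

None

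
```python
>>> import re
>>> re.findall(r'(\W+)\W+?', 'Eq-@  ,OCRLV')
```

Because there's exactly one group, `findall` drops the full match and keeps group 1 from the one hit.

['-@  ']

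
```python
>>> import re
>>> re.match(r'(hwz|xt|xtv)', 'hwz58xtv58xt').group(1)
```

With `match`, the pattern is implicitly anchored at the beginning.
The match spans [0:3] → 'hwz'.
Captured: group 1 = 'hwz'.

'hwz'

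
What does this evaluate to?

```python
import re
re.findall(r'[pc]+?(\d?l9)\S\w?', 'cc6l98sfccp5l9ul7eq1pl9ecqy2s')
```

Because there's exactly one group, `findall` drops the full match and keeps group 1 from each hit.

['6l9', '5l9', 'l9']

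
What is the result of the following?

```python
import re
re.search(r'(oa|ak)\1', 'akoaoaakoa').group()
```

'oaoa'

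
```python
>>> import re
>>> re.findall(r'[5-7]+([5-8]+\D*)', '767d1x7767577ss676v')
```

['7d', '7ss', '6v']

This matches one or more of a character in [5-7]; then one or more of a character in [5-8], then zero or more of a non-digit (captured).
Scanning left to right: at [0:4] match '767d', group 1 = '7d'; at [6:15] match '7767577ss', group 1 = '7ss'; at [15:19] match '676v', group 1 = '6v'.
One capturing group, so `findall` returns just the captured substring from each match — 3 in all.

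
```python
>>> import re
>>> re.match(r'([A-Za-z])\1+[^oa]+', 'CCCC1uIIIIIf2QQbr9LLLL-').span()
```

`match` is anchored at position 0; if the pattern doesn't fit there, it returns None.
The match spans [0:23] → 'CCCC1uIIIIIf2QQbr9LLLL-'.

(0, 23)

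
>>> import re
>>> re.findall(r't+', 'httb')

['tt']

The pattern matches one or more of a literal 't'.
Walking the string: at [1:3] → 'tt'.
With no groups in the pattern, `findall` gives back each whole match — 1 here.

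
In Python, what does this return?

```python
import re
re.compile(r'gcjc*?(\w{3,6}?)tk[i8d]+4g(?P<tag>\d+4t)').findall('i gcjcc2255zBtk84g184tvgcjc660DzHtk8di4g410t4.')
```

[('2255zB', '184t')]

This matches the literal 'gcj', then zero or more of a literal 'c' (lazy); then 3 to 6 of a word character (lazy) (captured); then the literal 'tk', then one or more of one of [i8d], then the literal '4g'; then one or more of a digit, then the literal '4t' (captured as 'tag').
Matches: at [2:22] match 'gcjcc2255zBtk84g184t', groups = ('2255zB', '184t').
2 groups means the one result is a tuple of 2 captured strings — 1 here.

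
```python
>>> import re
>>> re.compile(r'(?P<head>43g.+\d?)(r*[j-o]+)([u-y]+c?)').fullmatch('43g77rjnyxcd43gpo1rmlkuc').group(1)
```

The match spans [0:24] → '43g77rjnyxcd43gpo1rmlkuc'.
Captured: group 1 = '43g77rjnyxcd43gpo1rml', group 2 = 'k', group 3 = 'uc'.

'43g77rjnyxcd43gpo1rml'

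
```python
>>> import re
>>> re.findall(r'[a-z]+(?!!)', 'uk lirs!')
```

['uk', 'lir']

The negative lookaround is zero-width — it rules out positions where the adjacent text would match, without consuming anything.
With no groups in the pattern, `findall` gives back each whole match — 2 here.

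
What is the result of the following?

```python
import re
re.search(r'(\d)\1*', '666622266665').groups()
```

The match spans [0:4] → '6666'.
Captured: group 1 = '6'.

('6',)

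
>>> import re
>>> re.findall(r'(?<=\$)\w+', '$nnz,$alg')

['nnz', 'alg']

Because the assertion is zero-width, the text it checks is not consumed and won't appear in the result.
Walking the string: at [1:4] → 'nnz'; at [6:9] → 'alg'.
With no groups in the pattern, `findall` gives back each whole match — 2 here.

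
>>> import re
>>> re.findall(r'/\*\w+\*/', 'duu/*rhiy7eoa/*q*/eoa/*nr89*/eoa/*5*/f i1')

['/*q*/', '/*nr89*/', '/*5*/']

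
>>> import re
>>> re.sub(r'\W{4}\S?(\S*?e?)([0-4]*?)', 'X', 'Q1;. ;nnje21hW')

'Q1Xnje21hW'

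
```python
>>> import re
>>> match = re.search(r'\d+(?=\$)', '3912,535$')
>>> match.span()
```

(5, 8)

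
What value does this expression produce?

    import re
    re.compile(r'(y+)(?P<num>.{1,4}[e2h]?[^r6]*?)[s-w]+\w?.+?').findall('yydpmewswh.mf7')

This matches one or more of a literal 'y' (captured); then 1 to 4 of any character, then optionally one of [e2h], then zero or more of any character except [r6] (lazy) (captured as 'num'); then one or more of a character in [s-w], then optionally a word character; then one or more of any character (lazy).
Matches: at [0:11] match 'yydpmewswh.', groups = ('yy', 'dpme').
With 2 capturing groups, `findall` returns a 2-tuple per match.

[('yy', 'dpme')]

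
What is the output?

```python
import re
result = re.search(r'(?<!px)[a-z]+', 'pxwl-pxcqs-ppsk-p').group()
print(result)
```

pxwl

The negative lookahead/lookbehind blocks any match where the forbidden context is present.
The match spans [0:4] → 'pxwl'.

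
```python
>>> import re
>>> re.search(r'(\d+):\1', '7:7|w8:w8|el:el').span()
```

(0, 3)

The backreference `\1` re-matches whatever the first group consumed, character for character.
The match spans [0:3] → '7:7'.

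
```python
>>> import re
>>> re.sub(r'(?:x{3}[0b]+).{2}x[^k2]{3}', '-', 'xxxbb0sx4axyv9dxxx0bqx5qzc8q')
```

The pattern matches exactly 3 of the literal 'x', then one or more of one of [0b] (non-capturing group); then exactly 2 of any character, then the literal 'x', then exactly 3 of any character except [k2].
Matches: at [0:11] → 'xxxbb0sx4ax'; at [15:25] → 'xxx0bqx5qz'.
Each match is replaced by '-'.

'-yv9d-c8q'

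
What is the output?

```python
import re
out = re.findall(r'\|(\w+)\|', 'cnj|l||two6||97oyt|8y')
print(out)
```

['l', 'two6', '97oyt']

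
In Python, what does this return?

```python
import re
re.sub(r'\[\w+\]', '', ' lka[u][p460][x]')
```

' lka'

Matches: at [4:7] → '[u]'; at [7:13] → '[p460]'; at [13:16] → '[x]'.
`sub` substitutes '' at each match site.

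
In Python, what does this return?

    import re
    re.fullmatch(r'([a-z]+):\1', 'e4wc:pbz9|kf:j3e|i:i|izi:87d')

After group 1 captures some text, `\1` only succeeds where that same text appears again.
`fullmatch` succeeds only if the pattern covers the string from start to end.
Here the string isn't matched end-to-end, so the call returns None.

None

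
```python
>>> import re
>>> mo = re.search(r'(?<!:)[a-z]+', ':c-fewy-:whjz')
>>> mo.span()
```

(3, 7)

A negative assertion filters positions out without eating any characters.
The match spans [3:7] → 'fewy'.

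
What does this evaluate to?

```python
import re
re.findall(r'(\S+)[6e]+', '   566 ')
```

['56']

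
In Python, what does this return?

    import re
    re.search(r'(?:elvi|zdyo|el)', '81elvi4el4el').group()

'elvi'

`|` is ordered: at each position the engine commits to the first alternative that works.
`search` walks the string left to right and returns the first match it finds.
The match spans [2:6] → 'elvi'.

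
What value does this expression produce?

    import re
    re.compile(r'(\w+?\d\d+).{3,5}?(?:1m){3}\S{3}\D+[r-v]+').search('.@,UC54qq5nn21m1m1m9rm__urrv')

The pattern matches one or more of a word character (lazy), then a digit, then one or more of a digit (captured); then 3 to 5 of any character (lazy), then the literal '1m' repeated 3 times; then exactly 3 of a non-whitespace character, then one or more of a non-digit, then one or more of a character in [r-v].
`re.search` tries every starting position until one works.
Here nothing in the string fits, so the call returns None.

None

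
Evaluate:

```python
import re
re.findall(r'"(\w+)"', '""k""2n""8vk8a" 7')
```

['k', '2n', '8vk8a']

With a single group, `findall` returns only what that group captured — 3 items.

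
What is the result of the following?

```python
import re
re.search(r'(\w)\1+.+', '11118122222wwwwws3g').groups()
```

('1',)

The match spans [0:19] → '11118122222wwwwws3g'.
Captured: group 1 = '1'.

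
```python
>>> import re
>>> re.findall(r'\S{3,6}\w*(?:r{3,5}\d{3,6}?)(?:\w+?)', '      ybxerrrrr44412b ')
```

['ybxerrrrr4441']

The pattern matches 3 to 6 of a non-whitespace character, then zero or more of a word character; then 3 to 5 of a literal 'r', then 3 to 6 of a digit (lazy) (non-capturing group); then one or more of a word character (lazy) (non-capturing group).
Lazy quantifiers expand one character at a time until the remainder of the pattern can match.
Scanning left to right: at [6:19] → 'ybxerrrrr4441'.
With no groups in the pattern, `findall` gives back each whole match — 1 here.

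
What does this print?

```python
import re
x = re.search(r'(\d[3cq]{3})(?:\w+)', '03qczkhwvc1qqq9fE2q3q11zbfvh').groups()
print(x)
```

The pattern matches a digit, then exactly 3 of one of [3cq] (captured); then one or more of a word character (non-capturing group).
`re.search` tries every starting position until one works.
The match spans [0:28] → '03qczkhwvc1qqq9fE2q3q11zbfvh'.
Captured: group 1 = '03qc'.

('03qc',)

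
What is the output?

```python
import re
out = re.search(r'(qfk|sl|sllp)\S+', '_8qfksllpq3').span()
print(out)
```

`search` walks the string left to right and returns the first match it finds.
The match spans [2:11] → 'qfksllpq3'.
Captured: group 1 = 'qfk'.

(2, 11)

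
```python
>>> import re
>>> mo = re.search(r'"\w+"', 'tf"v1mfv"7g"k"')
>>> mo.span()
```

(2, 9)

`search` walks the string left to right and returns the first match it finds.
The match spans [2:9] → '"v1mfv"'.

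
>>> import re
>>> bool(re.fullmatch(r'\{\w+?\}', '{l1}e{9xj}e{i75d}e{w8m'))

False

For `fullmatch`, every character of the input must be accounted for by the pattern.
Here there's no way to consume every character, so the call returns None, and `bool(None)` is False.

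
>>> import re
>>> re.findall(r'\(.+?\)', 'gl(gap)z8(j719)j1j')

['(gap)', '(j719)']

Lazy quantifiers expand one character at a time until the remainder of the pattern can match.
With no groups in the pattern, `findall` gives back each whole match — 2 here.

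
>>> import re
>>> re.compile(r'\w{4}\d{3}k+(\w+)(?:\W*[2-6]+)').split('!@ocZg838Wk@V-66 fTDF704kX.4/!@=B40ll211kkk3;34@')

['!@ocZg838Wk@V-66 ', 'X', '/!@=B', '3', '@']

This matches exactly 4 of a word character, then exactly 3 of a digit, then one or more of a literal 'k'; then one or more of a word character (captured); then zero or more of a non-word character, then one or more of a character in [2-6] (non-capturing group).
The group in the pattern means `split` returns the separators' captures alongside the pieces.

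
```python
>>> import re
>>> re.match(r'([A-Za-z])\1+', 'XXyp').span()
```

(0, 2)

`match` is anchored at position 0; if the pattern doesn't fit there, it returns None.
The match spans [0:2] → 'XX'.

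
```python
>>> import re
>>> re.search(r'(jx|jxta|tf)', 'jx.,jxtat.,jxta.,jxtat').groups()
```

('jx',)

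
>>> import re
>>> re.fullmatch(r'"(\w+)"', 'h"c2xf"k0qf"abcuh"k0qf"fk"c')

None

For `fullmatch`, every character of the input must be accounted for by the pattern.
Here the pattern can't cover the whole string, so the call returns None.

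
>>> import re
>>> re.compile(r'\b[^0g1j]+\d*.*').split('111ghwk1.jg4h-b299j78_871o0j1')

['111ghwk1', '']

This matches a word boundary (`\b`, zero-width); then one or more of any character except [0g1j]; then zero or more of a digit, then zero or more of any character.
`split` removes every match and returns the 2 fragments in between.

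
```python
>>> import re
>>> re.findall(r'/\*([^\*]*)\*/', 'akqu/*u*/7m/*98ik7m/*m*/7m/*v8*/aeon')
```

['u', 'm', 'v8']

Matches: at [4:9] match '/*u*/', group 1 = 'u'; at [19:24] match '/*m*/', group 1 = 'm'; at [26:32] match '/*v8*/', group 1 = 'v8'.
One capturing group, so `findall` returns just the captured substring from each match — 3 in all.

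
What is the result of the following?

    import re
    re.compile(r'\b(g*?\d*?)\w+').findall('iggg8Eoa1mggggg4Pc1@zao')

['', '']

Pattern: a word boundary (`\b`, zero-width); then zero or more of a literal 'g' (lazy), then zero or more of a digit (lazy) (captured); then one or more of a word character.
One capturing group, so `findall` returns just the captured substring from each match — 2 in all.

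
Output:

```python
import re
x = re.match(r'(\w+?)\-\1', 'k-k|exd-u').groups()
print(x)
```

('k',)

The match spans [0:3] → 'k-k'.
Captured: group 1 = 'k'.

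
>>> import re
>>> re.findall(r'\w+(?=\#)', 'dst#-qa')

The positive lookaround only admits positions where the adjacent text matches; those characters stay outside the span.
With no groups in the pattern, `findall` gives back each whole match — 1 here.

['dst']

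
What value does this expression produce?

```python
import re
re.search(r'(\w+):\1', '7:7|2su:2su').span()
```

(0, 3)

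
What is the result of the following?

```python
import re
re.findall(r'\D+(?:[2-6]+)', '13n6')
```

No capturing groups, so `findall` returns the 1 full match string.

['n6']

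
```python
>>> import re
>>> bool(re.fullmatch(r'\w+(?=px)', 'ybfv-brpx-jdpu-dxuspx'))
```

False

`re.fullmatch` is like wrapping the pattern in `^…$` (in single-line mode).
Here the string isn't matched end-to-end, so the call returns None, and `bool(None)` is False.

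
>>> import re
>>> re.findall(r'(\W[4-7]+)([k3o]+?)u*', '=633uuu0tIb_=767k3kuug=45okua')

[('=6', '3'), ('=767', 'k'), ('=45', 'o')]

The pattern matches a non-word character, then one or more of a character in [4-7] (captured); then one or more of one of [k3o] (lazy) (captured); then zero or more of a literal 'u'.
Matches: at [0:3] match '=63', groups = ('=6', '3'); at [12:17] match '=767k', groups = ('=767', 'k'); at [22:26] match '=45o', groups = ('=45', 'o').
Multiple groups make `findall` return tuples — one 2-tuple for each match.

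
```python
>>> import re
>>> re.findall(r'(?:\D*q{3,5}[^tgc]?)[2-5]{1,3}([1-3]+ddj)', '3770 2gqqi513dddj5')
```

The pattern matches zero or more of a non-digit, then 3 to 5 of a literal 'q', then optionally any character except [tgc] (non-capturing group); then 1 to 3 of a character in [2-5]; then one or more of a character in [1-3], then the literal 'ddj' (captured).
With a single group, `findall` returns only what that group captured — 0 items.
Nothing in the string satisfies the pattern, so the list is empty.

[]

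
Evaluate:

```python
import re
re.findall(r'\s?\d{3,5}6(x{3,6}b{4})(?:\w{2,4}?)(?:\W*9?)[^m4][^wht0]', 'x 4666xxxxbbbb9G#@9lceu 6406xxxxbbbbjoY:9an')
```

['xxxxbbbb', 'xxxxbbbb']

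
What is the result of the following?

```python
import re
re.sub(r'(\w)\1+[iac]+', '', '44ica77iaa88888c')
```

''

The backreference `\1` re-matches whatever the first group consumed, character for character.
Matches: at [0:5] → '44ica'; at [5:10] → '77iaa'; at [10:16] → '88888c'.
`sub` substitutes '' at each match site.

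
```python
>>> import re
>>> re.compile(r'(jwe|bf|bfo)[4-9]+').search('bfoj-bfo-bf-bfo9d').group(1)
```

'bfo'

`re.search` tries every starting position until one works.
The match spans [12:16] → 'bfo9'.
Captured: group 1 = 'bfo'.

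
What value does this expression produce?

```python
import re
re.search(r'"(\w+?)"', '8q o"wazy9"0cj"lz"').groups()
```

('wazy9',)

The match spans [4:11] → '"wazy9"'.
Captured: group 1 = 'wazy9'.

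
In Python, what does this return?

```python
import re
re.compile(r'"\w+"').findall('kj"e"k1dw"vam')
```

['"e"']

Matches: at [2:5] → '"e"'.
`findall` yields the raw match text (1 of them) because the pattern has no groups.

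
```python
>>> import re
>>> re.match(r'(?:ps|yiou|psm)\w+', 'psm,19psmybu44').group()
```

`re.match` won't scan ahead — the pattern has to work from the very first character.
The match spans [0:3] → 'psm'.

'psm'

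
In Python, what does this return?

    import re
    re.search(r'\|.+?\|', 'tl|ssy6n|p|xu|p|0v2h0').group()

Because the quantifier is non-greedy, it stops expanding at the earliest point where the rest of the pattern can succeed.
`re.search` tries every starting position until one works.
The match spans [2:9] → '|ssy6n|'.

'|ssy6n|'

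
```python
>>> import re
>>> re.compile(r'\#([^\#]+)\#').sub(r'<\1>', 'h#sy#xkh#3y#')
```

'h<sy>xkh<3y>'

The replacement refers to a captured group, so each match is rewritten using its own captured text.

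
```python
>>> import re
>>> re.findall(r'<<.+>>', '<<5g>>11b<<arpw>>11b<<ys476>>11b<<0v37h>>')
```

['<<5g>>11b<<arpw>>11b<<ys476>>11b<<0v37h>>']

With no groups in the pattern, `findall` gives back each whole match — 1 here.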